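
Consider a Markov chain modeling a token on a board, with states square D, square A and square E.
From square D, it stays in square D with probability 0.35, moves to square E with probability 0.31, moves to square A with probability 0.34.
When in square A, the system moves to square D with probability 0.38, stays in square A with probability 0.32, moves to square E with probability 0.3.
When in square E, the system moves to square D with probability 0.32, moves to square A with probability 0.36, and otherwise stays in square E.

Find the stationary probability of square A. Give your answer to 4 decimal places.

0.3394

Let the stationary distribution be π with π = πP and π_1 + π_2 + π_3 = 1.
π_1 = 0.35·π_1 + 0.38·π_2 + 0.32·π_3
π_2 = 0.34·π_1 + 0.32·π_2 + 0.36·π_3
Solving with the normalization constraint gives π = (0.3509, 0.3394, 0.3097).
So the stationary probability of square A is 0.3394.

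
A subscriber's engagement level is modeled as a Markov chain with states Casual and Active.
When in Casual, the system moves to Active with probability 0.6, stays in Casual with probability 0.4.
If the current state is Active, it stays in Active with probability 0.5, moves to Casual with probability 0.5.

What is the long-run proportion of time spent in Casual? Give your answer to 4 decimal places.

0.4545

Let the stationary distribution be π with π = πP and π_1 + π_2 = 1.
π_1 = 0.4·π_1 + 0.5·π_2
Solving with the normalization constraint gives π = (0.4545, 0.5455).
So the stationary probability of Casual is 0.4545.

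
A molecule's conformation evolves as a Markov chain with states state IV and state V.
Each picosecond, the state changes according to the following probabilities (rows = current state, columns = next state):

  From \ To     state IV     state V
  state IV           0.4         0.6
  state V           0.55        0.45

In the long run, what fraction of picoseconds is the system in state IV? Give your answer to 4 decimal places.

0.4783

Let the stationary distribution be π with π = πP and π_1 + π_2 = 1.
π_1 = 0.4·π_1 + 0.55·π_2
Solving with the normalization constraint gives π = (0.4783, 0.5217).
So the stationary probability of state IV is 0.4783.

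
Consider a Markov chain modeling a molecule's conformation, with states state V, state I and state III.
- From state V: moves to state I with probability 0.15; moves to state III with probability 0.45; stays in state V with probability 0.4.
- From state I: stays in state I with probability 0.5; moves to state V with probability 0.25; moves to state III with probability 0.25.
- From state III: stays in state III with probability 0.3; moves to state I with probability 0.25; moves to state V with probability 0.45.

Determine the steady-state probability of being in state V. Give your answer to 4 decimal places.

Let the stationary distribution be π with π = πP and π_1 + π_2 + π_3 = 1.
π_1 = 0.4·π_1 + 0.25·π_2 + 0.45·π_3
π_2 = 0.15·π_1 + 0.5·π_2 + 0.25·π_3
Solving with the normalization constraint gives π = (0.3746, 0.2834, 0.3420).
So the stationary probability of state V is 0.3746.

0.3746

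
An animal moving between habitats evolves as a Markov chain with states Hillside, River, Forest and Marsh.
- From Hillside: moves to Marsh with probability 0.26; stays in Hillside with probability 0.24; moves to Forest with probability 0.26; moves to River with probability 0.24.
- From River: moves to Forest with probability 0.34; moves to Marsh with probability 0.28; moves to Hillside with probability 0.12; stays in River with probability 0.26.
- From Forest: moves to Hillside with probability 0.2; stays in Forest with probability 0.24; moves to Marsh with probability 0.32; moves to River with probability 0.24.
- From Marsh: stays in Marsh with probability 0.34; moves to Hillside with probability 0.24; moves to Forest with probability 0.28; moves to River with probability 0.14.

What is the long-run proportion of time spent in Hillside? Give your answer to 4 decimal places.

Let the stationary distribution be π with π = πP and π_1 + π_2 + π_3 + π_4 = 1.
π_1 = 0.24·π_1 + 0.12·π_2 + 0.2·π_3 + 0.24·π_4
π_2 = 0.24·π_1 + 0.26·π_2 + 0.24·π_3 + 0.14·π_4
π_3 = 0.26·π_1 + 0.34·π_2 + 0.24·π_3 + 0.28·π_4
Solving with the normalization constraint gives π = (0.2032, 0.2137, 0.2777, 0.3054).
So the stationary probability of Hillside is 0.2032.

0.2032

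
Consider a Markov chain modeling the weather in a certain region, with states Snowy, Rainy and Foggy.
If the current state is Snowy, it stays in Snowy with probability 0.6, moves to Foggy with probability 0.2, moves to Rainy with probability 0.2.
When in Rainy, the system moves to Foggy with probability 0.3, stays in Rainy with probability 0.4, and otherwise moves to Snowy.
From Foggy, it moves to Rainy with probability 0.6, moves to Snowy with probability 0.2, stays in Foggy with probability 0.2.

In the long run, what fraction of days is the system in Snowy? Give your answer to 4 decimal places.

0.3947

Let the stationary distribution be π with π = πP and π_1 + π_2 + π_3 = 1.
π_1 = 0.6·π_1 + 0.3·π_2 + 0.2·π_3
π_2 = 0.2·π_1 + 0.4·π_2 + 0.6·π_3
Solving with the normalization constraint gives π = (0.3947, 0.3684, 0.2368).
So the stationary probability of Snowy is 0.3947.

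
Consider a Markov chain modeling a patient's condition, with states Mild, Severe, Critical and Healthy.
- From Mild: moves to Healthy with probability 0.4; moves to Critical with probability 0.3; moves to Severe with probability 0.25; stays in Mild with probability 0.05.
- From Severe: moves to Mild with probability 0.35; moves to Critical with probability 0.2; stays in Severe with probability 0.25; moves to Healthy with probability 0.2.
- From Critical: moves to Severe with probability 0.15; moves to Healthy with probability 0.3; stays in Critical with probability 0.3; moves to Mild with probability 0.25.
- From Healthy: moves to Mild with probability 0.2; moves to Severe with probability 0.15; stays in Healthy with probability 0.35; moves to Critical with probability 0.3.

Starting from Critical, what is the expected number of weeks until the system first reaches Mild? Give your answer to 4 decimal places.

Let t(s) be the expected number of weeks to first reach Mild from state s, with t(Mild) = 0. Conditioning on the first week:
t(Severe) = 1 + 0.25·t(Severe) + 0.2·t(Critical) + 0.2·t(Healthy)
t(Critical) = 1 + 0.15·t(Severe) + 0.3·t(Critical) + 0.3·t(Healthy)
t(Healthy) = 1 + 0.15·t(Severe) + 0.3·t(Critical) + 0.35·t(Healthy)
Solving: t(Severe) = 3.5075, t(Critical) = 3.9721, t(Healthy) = 4.1812.
Expected weeks from Critical to Mild: 3.9721.

3.9721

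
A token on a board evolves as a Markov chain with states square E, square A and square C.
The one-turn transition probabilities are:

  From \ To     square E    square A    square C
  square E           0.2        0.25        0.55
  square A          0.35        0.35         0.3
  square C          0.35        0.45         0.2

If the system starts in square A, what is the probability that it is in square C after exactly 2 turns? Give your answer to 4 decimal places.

Sum over the intermediate state after 1 turn:
P = P(square A→square E)·P(square E→square C) + P(square A→square A)·P(square A→square C) + P(square A→square C)·P(square C→square C)
  = 0.35×0.55 + 0.35×0.3 + 0.3×0.2
  = 0.1925 + 0.1050 + 0.0600 = 0.3575

0.3575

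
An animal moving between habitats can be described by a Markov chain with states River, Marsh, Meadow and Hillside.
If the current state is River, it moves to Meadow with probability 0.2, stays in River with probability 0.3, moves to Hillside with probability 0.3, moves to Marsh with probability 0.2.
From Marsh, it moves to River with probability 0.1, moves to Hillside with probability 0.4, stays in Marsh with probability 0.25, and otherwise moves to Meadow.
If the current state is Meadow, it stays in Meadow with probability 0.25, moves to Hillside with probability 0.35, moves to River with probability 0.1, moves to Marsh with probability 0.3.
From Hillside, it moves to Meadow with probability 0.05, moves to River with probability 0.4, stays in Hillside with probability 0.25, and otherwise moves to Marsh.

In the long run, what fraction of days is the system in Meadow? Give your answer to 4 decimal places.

Let the stationary distribution be π with π = πP and π_1 + π_2 + π_3 + π_4 = 1.
π_1 = 0.3·π_1 + 0.1·π_2 + 0.1·π_3 + 0.4·π_4
π_2 = 0.2·π_1 + 0.25·π_2 + 0.3·π_3 + 0.3·π_4
π_3 = 0.2·π_1 + 0.25·π_2 + 0.25·π_3 + 0.05·π_4
Solving with the normalization constraint gives π = (0.2446, 0.2624, 0.1740, 0.3190).
So the stationary probability of Meadow is 0.1740.

0.1740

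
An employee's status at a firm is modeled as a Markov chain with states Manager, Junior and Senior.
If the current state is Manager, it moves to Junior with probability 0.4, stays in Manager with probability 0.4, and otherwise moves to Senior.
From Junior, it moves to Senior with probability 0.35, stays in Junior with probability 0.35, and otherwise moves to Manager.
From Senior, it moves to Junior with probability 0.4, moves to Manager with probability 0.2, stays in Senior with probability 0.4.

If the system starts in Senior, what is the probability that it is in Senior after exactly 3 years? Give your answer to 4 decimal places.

0.3250

Propagate the distribution vector 3 years from Senior.
After 0 years: (0.0000, 0.0000, 1.0000)
After 1 year: (0.2000, 0.4000, 0.4000)
After 2 years: (0.2800, 0.3800, 0.3400)
After 3 years: (0.2940, 0.3810, 0.3250)
P(in Senior after 3 years) = 0.3250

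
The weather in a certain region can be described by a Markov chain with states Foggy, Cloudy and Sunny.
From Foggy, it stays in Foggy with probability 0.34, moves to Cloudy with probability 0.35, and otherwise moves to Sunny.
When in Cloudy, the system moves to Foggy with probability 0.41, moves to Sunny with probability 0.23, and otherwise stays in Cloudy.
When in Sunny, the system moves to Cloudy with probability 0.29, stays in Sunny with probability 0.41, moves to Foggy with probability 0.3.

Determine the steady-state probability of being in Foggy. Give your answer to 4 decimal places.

0.3508

Let the stationary distribution be π with π = πP and π_1 + π_2 + π_3 = 1.
π_1 = 0.34·π_1 + 0.41·π_2 + 0.3·π_3
π_2 = 0.35·π_1 + 0.36·π_2 + 0.29·π_3
Solving with the normalization constraint gives π = (0.3508, 0.3345, 0.3147).
So the stationary probability of Foggy is 0.3508.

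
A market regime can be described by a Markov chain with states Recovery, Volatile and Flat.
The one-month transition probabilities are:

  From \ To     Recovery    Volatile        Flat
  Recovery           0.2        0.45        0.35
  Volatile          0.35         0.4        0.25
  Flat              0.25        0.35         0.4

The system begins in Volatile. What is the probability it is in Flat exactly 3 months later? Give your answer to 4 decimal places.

Propagate the distribution vector 3 months from Volatile.
After 0 months: (0.0000, 1.0000, 0.0000)
After 1 month: (0.3500, 0.4000, 0.2500)
After 2 months: (0.2725, 0.4050, 0.3225)
After 3 months: (0.2769, 0.3975, 0.3256)
P(in Flat after 3 months) = 0.3256

0.3256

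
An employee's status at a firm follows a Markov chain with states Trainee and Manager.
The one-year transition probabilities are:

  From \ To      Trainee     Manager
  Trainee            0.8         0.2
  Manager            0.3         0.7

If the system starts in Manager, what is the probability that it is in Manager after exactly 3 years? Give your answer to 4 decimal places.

0.4750

Propagate the distribution vector 3 years from Manager.
After 0 years: (0.0000, 1.0000)
After 1 year: (0.3000, 0.7000)
After 2 years: (0.4500, 0.5500)
After 3 years: (0.5250, 0.4750)
P(in Manager after 3 years) = 0.4750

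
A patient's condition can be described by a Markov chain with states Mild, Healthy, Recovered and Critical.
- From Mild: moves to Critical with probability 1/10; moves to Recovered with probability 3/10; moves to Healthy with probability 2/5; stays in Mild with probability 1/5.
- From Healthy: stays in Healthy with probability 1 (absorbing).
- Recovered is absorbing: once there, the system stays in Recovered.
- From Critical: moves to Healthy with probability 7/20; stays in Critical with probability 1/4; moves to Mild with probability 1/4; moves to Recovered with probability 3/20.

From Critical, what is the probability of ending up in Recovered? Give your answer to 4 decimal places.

0.3391

Let h(s) be the probability of absorption at Recovered starting from transient state s. Then h(Recovered) = 1 and h(Healthy) = 0. By first-step analysis:
h(Mild) = 0.2·h(Mild) + 0.4·0 + 0.3·1 + 0.1·h(Critical)
h(Critical) = 0.25·h(Mild) + 0.35·0 + 0.15·1 + 0.25·h(Critical)
Solving: h(Mild) = 0.4174, h(Critical) = 0.3391.
Starting from Critical, the probability is 0.3391.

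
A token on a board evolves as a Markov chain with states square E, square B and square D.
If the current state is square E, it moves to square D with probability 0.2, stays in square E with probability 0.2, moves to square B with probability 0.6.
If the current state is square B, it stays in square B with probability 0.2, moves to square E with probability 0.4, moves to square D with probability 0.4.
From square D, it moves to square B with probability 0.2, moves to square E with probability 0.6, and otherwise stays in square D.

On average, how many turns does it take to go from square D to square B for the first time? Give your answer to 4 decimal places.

Let t(s) be the expected number of turns to first reach square B from state s, with t(square B) = 0. Conditioning on the first turn:
t(square E) = 1 + 0.2·t(square E) + 0.2·t(square D)
t(square D) = 1 + 0.6·t(square E) + 0.2·t(square D)
Solving: t(square E) = 1.9231, t(square D) = 2.6923.
Expected turns from square D to square B: 2.6923.

2.6923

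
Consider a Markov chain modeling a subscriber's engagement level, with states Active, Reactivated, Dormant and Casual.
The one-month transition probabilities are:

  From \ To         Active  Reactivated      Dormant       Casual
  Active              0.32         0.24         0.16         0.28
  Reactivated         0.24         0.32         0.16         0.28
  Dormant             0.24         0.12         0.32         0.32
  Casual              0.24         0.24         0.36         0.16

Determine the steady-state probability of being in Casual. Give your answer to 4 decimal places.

Let the stationary distribution be π with π = πP and π_1 + π_2 + π_3 + π_4 = 1.
π_1 = 0.32·π_1 + 0.24·π_2 + 0.24·π_3 + 0.24·π_4
π_2 = 0.24·π_1 + 0.32·π_2 + 0.12·π_3 + 0.24·π_4
π_3 = 0.16·π_1 + 0.16·π_2 + 0.32·π_3 + 0.36·π_4
Solving with the normalization constraint gives π = (0.2609, 0.2280, 0.2521, 0.2590).
So the stationary probability of Casual is 0.2590.

0.2590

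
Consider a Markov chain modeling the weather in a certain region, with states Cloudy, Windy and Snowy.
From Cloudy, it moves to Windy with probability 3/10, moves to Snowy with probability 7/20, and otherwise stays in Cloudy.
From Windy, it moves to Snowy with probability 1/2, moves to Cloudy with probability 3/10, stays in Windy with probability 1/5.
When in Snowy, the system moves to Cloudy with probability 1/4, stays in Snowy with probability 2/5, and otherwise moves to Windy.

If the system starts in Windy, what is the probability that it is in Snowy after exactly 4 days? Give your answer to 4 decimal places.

0.4143

Propagate the distribution vector 4 days from Windy.
After 0 days: (0.0000, 1.0000, 0.0000)
After 1 day: (0.3000, 0.2000, 0.5000)
After 2 days: (0.2900, 0.3050, 0.4050)
After 3 days: (0.2943, 0.2898, 0.4160)
After 4 days: (0.2939, 0.2918, 0.4143)
P(in Snowy after 4 days) = 0.4143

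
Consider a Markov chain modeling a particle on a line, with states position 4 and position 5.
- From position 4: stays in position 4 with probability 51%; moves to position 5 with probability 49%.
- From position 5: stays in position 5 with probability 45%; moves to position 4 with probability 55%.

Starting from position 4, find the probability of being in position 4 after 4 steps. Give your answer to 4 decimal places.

Propagate the distribution vector 4 steps from position 4.
After 0 steps: (1.0000, 0.0000)
After 1 step: (0.5100, 0.4900)
After 2 steps: (0.5296, 0.4704)
After 3 steps: (0.5288, 0.4712)
After 4 steps: (0.5288, 0.4712)
P(in position 4 after 4 steps) = 0.5288

0.5288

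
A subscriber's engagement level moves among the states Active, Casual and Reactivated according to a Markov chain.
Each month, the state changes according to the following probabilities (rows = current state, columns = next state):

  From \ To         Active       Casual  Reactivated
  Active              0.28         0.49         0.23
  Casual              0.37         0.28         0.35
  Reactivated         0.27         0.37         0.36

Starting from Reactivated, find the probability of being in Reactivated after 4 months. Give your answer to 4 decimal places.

0.3160

Propagate the distribution vector 4 months from Reactivated.
After 0 months: (0.0000, 0.0000, 1.0000)
After 1 month: (0.2700, 0.3700, 0.3600)
After 2 months: (0.3097, 0.3691, 0.3212)
After 3 months: (0.3100, 0.3739, 0.3160)
After 4 months: (0.3105, 0.3735, 0.3160)
P(in Reactivated after 4 months) = 0.3160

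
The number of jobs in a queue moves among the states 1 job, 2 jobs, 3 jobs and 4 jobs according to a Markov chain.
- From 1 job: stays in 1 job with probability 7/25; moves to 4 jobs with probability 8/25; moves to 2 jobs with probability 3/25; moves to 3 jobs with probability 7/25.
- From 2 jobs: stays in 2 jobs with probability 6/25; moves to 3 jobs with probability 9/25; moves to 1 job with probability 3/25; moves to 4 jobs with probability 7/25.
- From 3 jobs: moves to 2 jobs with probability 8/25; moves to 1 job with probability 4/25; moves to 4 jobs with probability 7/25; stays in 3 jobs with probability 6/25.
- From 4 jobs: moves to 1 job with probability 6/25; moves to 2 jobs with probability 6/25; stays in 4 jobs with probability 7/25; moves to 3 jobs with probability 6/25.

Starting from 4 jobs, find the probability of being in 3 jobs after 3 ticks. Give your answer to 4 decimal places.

Propagate the distribution vector 3 ticks from 4 jobs.
After 0 ticks: (0.0000, 0.0000, 0.0000, 1.0000)
After 1 tick: (0.2400, 0.2400, 0.2400, 0.2800)
After 2 ticks: (0.2016, 0.2304, 0.2784, 0.2896)
After 3 ticks: (0.1981, 0.2381, 0.2757, 0.2881)
P(in 3 jobs after 3 ticks) = 0.2757

0.2757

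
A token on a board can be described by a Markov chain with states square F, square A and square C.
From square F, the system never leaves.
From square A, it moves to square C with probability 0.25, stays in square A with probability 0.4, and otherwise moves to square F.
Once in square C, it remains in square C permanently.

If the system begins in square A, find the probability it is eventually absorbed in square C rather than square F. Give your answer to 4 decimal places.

0.4167

Let h(s) be the probability of absorption at square C starting from transient state s. Then h(square C) = 1 and h(square F) = 0. By first-step analysis:
h(square A) = 0.35·0 + 0.4·h(square A) + 0.25·1
Solving: h(square A) = 0.4167.
Starting from square A, the probability is 0.4167.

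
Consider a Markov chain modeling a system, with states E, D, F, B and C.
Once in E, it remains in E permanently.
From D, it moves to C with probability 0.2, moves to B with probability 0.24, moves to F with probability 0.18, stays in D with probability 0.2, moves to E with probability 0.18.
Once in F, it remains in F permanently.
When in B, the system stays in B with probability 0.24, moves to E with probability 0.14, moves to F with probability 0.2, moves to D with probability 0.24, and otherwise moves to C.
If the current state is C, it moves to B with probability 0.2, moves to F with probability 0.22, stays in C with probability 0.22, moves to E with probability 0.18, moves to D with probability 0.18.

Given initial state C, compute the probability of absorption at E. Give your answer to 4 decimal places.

0.4519

Let h(s) be the probability of absorption at E starting from transient state s. Then h(E) = 1 and h(F) = 0. By first-step analysis:
h(D) = 0.18·1 + 0.2·h(D) + 0.18·0 + 0.24·h(B) + 0.2·h(C)
h(B) = 0.14·1 + 0.24·h(D) + 0.2·0 + 0.24·h(B) + 0.18·h(C)
h(C) = 0.18·1 + 0.18·h(D) + 0.22·0 + 0.2·h(B) + 0.22·h(C)
Solving: h(D) = 0.4699, h(B) = 0.4396, h(C) = 0.4519.
Starting from C, the probability is 0.4519.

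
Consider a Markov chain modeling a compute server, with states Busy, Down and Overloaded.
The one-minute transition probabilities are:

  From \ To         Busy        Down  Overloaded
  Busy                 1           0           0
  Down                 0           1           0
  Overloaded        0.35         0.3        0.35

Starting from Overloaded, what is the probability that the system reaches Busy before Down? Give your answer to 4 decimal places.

Let h(s) be the probability of absorption at Busy starting from transient state s. Then h(Busy) = 1 and h(Down) = 0. By first-step analysis:
h(Overloaded) = 0.35·1 + 0.3·0 + 0.35·h(Overloaded)
Solving: h(Overloaded) = 0.5385.
Starting from Overloaded, the probability is 0.5385.

0.5385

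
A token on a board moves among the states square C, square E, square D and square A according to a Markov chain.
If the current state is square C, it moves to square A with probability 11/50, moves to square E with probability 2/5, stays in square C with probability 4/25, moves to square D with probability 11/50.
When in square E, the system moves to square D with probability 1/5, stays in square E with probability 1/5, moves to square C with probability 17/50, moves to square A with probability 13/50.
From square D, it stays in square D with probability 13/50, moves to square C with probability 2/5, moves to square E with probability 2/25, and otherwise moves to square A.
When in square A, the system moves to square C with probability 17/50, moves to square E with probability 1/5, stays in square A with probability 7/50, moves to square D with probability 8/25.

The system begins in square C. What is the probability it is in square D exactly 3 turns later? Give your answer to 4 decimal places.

Propagate the distribution vector 3 turns from square C.
After 0 turns: (1.0000, 0.0000, 0.0000, 0.0000)
After 1 turn: (0.1600, 0.4000, 0.2200, 0.2200)
After 2 turns: (0.3244, 0.2056, 0.2428, 0.2272)
After 3 turns: (0.2962, 0.2357, 0.2483, 0.2198)
P(in square D after 3 turns) = 0.2483

0.2483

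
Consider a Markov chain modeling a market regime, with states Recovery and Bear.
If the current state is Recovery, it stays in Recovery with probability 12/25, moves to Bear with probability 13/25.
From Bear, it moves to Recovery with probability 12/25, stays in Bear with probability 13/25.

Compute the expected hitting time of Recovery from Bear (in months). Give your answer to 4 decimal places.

Let t(s) be the expected number of months to first reach Recovery from state s, with t(Recovery) = 0. Conditioning on the first month:
t(Bear) = 1 + 0.52·t(Bear)
Solving: t(Bear) = 2.0833.
Expected months from Bear to Recovery: 2.0833.

2.0833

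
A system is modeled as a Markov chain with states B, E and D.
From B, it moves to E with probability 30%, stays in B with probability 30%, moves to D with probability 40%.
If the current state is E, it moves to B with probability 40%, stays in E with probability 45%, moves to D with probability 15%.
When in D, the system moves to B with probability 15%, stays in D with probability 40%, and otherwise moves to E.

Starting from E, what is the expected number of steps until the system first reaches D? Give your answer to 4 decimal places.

Let t(s) be the expected number of steps to first reach D from state s, with t(D) = 0. Conditioning on the first step:
t(B) = 1 + 0.3·t(B) + 0.3·t(E)
t(E) = 1 + 0.4·t(B) + 0.45·t(E)
Solving: t(B) = 3.2075, t(E) = 4.1509.
Expected steps from E to D: 4.1509.

4.1509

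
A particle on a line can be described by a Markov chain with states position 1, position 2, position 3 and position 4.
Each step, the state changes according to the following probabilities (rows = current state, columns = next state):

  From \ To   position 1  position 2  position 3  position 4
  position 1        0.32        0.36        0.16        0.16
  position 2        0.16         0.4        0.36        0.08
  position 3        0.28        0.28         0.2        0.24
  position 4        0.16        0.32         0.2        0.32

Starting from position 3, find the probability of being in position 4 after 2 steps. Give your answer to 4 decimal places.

Propagate the distribution vector 2 steps from position 3.
After 0 steps: (0.0000, 0.0000, 1.0000, 0.0000)
After 1 step: (0.2800, 0.2800, 0.2000, 0.2400)
After 2 steps: (0.2288, 0.3456, 0.2336, 0.1920)
P(in position 4 after 2 steps) = 0.1920

0.1920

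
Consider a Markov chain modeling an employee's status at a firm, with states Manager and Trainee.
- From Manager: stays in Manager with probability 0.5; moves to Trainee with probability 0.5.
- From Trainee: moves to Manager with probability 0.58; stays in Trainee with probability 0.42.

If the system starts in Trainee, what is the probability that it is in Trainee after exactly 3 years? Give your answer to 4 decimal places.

Propagate the distribution vector 3 years from Trainee.
After 0 years: (0.0000, 1.0000)
After 1 year: (0.5800, 0.4200)
After 2 years: (0.5336, 0.4664)
After 3 years: (0.5373, 0.4627)
P(in Trainee after 3 years) = 0.4627

0.4627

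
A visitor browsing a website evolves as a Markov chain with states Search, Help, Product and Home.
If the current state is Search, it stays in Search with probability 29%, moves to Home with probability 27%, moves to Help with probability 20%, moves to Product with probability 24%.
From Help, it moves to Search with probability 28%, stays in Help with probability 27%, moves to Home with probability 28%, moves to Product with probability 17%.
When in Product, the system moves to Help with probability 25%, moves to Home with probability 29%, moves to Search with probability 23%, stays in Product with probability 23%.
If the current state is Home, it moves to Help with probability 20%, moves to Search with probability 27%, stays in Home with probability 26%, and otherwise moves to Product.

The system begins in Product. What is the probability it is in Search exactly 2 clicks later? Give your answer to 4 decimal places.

0.2679

Propagate the distribution vector 2 clicks from Product.
After 0 clicks: (0.0000, 0.0000, 1.0000, 0.0000)
After 1 click: (0.2300, 0.2500, 0.2300, 0.2900)
After 2 clicks: (0.2679, 0.2290, 0.2289, 0.2742)
P(in Search after 2 clicks) = 0.2679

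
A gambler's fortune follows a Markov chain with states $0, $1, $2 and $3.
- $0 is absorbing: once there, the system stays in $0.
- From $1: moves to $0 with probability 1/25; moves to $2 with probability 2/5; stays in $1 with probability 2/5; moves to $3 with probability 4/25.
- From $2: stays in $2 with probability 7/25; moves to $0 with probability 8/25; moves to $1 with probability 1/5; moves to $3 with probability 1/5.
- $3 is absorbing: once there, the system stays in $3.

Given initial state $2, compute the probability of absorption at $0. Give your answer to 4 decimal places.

Let h(s) be the probability of absorption at $0 starting from transient state s. Then h($0) = 1 and h($3) = 0. By first-step analysis:
h($1) = 0.04·1 + 0.4·h($1) + 0.4·h($2) + 0.16·0
h($2) = 0.32·1 + 0.2·h($1) + 0.28·h($2) + 0.2·0
Solving: h($1) = 0.4455, h($2) = 0.5682.
Starting from $2, the probability is 0.5682.

0.5682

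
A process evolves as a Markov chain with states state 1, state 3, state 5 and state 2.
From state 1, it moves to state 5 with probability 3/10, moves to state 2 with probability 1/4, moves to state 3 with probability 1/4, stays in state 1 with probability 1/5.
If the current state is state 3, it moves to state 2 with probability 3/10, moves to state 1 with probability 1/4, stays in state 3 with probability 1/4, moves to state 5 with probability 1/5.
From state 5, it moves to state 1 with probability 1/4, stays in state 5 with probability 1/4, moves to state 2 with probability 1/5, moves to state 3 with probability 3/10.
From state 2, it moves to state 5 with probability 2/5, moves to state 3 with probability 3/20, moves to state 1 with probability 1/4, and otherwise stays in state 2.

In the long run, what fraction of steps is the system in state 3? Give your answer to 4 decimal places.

Let the stationary distribution be π with π = πP and π_1 + π_2 + π_3 + π_4 = 1.
π_1 = 0.2·π_1 + 0.25·π_2 + 0.25·π_3 + 0.25·π_4
π_2 = 0.25·π_1 + 0.25·π_2 + 0.3·π_3 + 0.15·π_4
π_3 = 0.3·π_1 + 0.2·π_2 + 0.25·π_3 + 0.4·π_4
Solving with the normalization constraint gives π = (0.2381, 0.2407, 0.2853, 0.2360).
So the stationary probability of state 3 is 0.2407.

0.2407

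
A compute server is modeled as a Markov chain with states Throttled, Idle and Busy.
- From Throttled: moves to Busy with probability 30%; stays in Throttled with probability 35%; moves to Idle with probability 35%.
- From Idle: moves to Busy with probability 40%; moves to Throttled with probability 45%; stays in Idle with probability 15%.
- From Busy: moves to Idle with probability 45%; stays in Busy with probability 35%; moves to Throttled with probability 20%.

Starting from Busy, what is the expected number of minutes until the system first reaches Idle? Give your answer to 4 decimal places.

Let t(s) be the expected number of minutes to first reach Idle from state s, with t(Idle) = 0. Conditioning on the first minute:
t(Throttled) = 1 + 0.35·t(Throttled) + 0.3·t(Busy)
t(Busy) = 1 + 0.2·t(Throttled) + 0.35·t(Busy)
Solving: t(Throttled) = 2.6207, t(Busy) = 2.3448.
Expected minutes from Busy to Idle: 2.3448.

2.3448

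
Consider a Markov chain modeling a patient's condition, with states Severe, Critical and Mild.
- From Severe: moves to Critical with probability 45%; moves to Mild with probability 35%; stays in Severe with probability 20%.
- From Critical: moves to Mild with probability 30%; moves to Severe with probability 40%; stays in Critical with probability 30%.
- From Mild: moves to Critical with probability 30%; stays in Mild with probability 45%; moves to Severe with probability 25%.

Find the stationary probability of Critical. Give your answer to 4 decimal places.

0.3431

Let the stationary distribution be π with π = πP and π_1 + π_2 + π_3 = 1.
π_1 = 0.2·π_1 + 0.4·π_2 + 0.25·π_3
π_2 = 0.45·π_1 + 0.3·π_2 + 0.3·π_3
Solving with the normalization constraint gives π = (0.2871, 0.3431, 0.3698).
So the stationary probability of Critical is 0.3431.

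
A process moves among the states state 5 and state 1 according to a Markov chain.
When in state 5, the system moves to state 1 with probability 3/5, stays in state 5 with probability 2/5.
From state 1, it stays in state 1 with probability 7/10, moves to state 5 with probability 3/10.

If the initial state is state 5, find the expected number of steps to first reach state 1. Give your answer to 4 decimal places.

1.6667

Let t(s) be the expected number of steps to first reach state 1 from state s, with t(state 1) = 0. Conditioning on the first step:
t(state 5) = 1 + 0.4·t(state 5)
Solving: t(state 5) = 1.6667.
Expected steps from state 5 to state 1: 1.6667.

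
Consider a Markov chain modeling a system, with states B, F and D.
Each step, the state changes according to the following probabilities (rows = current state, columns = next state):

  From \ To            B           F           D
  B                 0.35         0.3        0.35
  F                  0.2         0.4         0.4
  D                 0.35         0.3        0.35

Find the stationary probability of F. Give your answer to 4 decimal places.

0.3333

Let the stationary distribution be π with π = πP and π_1 + π_2 + π_3 = 1.
π_1 = 0.35·π_1 + 0.2·π_2 + 0.35·π_3
π_2 = 0.3·π_1 + 0.4·π_2 + 0.3·π_3
Solving with the normalization constraint gives π = (0.3000, 0.3333, 0.3667).
So the stationary probability of F is 0.3333.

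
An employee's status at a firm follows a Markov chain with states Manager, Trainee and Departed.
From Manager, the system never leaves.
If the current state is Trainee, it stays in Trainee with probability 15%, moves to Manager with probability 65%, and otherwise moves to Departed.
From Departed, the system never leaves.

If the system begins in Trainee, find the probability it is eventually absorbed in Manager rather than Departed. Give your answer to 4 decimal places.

0.7647

Let h(s) be the probability of absorption at Manager starting from transient state s. Then h(Manager) = 1 and h(Departed) = 0. By first-step analysis:
h(Trainee) = 0.65·1 + 0.15·h(Trainee) + 0.2·0
Solving: h(Trainee) = 0.7647.
Starting from Trainee, the probability is 0.7647.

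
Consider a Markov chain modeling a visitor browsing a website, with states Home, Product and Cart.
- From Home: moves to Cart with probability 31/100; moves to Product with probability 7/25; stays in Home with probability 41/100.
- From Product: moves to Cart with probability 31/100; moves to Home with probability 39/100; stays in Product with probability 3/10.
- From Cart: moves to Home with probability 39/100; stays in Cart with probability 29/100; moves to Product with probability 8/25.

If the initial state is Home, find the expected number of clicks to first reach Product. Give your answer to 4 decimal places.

Let t(s) be the expected number of clicks to first reach Product from state s, with t(Product) = 0. Conditioning on the first click:
t(Home) = 1 + 0.41·t(Home) + 0.31·t(Cart)
t(Cart) = 1 + 0.39·t(Home) + 0.29·t(Cart)
Solving: t(Home) = 3.4228, t(Cart) = 3.2886.
Expected clicks from Home to Product: 3.4228.

3.4228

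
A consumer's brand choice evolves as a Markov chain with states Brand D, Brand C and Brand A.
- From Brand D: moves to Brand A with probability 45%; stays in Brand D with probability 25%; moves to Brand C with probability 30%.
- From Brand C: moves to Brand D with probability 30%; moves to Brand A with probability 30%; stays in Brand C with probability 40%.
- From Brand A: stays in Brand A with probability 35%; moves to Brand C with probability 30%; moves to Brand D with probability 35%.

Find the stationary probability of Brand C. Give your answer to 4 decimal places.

0.3333

Let the stationary distribution be π with π = πP and π_1 + π_2 + π_3 = 1.
π_1 = 0.25·π_1 + 0.3·π_2 + 0.35·π_3
π_2 = 0.3·π_1 + 0.4·π_2 + 0.3·π_3
Solving with the normalization constraint gives π = (0.3030, 0.3333, 0.3636).
So the stationary probability of Brand C is 0.3333.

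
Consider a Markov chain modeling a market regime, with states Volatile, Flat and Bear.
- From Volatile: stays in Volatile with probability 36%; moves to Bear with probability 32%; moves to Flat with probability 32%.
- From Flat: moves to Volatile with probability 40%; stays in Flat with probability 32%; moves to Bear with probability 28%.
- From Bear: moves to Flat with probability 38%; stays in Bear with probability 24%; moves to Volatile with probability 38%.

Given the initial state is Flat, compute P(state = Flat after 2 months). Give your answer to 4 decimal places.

0.3368

Sum over the intermediate state after 1 month:
P = P(Flat→Volatile)·P(Volatile→Flat) + P(Flat→Flat)·P(Flat→Flat) + P(Flat→Bear)·P(Bear→Flat)
  = 0.4×0.32 + 0.32×0.32 + 0.28×0.38
  = 0.1280 + 0.1024 + 0.1064 = 0.3368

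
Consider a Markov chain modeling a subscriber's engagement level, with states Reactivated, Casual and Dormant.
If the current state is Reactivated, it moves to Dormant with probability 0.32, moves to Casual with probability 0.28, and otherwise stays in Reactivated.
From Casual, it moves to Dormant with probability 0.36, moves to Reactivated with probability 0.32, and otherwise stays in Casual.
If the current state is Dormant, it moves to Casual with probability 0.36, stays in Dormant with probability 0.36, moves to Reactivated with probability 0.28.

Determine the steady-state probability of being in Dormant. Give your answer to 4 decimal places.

Let the stationary distribution be π with π = πP and π_1 + π_2 + π_3 = 1.
π_1 = 0.4·π_1 + 0.32·π_2 + 0.28·π_3
π_2 = 0.28·π_1 + 0.32·π_2 + 0.36·π_3
Solving with the normalization constraint gives π = (0.3328, 0.3206, 0.3467).
So the stationary probability of Dormant is 0.3467.

0.3467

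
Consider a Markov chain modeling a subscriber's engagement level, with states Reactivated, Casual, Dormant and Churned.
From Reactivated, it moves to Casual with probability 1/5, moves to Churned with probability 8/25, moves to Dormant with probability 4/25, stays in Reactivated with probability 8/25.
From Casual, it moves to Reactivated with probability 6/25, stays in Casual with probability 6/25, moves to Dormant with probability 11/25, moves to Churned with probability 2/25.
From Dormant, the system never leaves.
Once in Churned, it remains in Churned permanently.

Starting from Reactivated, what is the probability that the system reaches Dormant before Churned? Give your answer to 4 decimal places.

0.4471

Let h(s) be the probability of absorption at Dormant starting from transient state s. Then h(Dormant) = 1 and h(Churned) = 0. By first-step analysis:
h(Reactivated) = 0.32·h(Reactivated) + 0.2·h(Casual) + 0.16·1 + 0.32·0
h(Casual) = 0.24·h(Reactivated) + 0.24·h(Casual) + 0.44·1 + 0.08·0
Solving: h(Reactivated) = 0.4471, h(Casual) = 0.7201.
Starting from Reactivated, the probability is 0.4471.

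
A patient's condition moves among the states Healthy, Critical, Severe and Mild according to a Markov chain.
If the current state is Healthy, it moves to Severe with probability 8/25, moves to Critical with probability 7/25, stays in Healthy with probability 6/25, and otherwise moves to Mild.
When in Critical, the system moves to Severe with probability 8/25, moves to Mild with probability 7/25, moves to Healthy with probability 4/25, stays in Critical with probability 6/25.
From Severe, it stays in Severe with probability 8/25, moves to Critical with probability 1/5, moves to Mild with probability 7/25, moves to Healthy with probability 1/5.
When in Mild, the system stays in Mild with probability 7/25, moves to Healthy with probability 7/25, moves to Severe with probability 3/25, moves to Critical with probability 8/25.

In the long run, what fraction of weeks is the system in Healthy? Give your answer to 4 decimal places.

0.2187

Let the stationary distribution be π with π = πP and π_1 + π_2 + π_3 + π_4 = 1.
π_1 = 0.24·π_1 + 0.16·π_2 + 0.2·π_3 + 0.28·π_4
π_2 = 0.28·π_1 + 0.24·π_2 + 0.2·π_3 + 0.32·π_4
π_3 = 0.32·π_1 + 0.32·π_2 + 0.32·π_3 + 0.12·π_4
Solving with the normalization constraint gives π = (0.2187, 0.2583, 0.2692, 0.2538).
So the stationary probability of Healthy is 0.2187.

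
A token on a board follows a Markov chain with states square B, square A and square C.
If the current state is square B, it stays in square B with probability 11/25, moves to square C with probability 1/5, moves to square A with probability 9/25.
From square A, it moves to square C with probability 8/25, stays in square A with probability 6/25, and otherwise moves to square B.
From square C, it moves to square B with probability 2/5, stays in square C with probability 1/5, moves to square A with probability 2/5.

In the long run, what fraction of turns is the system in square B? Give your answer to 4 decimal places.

0.4304

Let the stationary distribution be π with π = πP and π_1 + π_2 + π_3 = 1.
π_1 = 0.44·π_1 + 0.44·π_2 + 0.4·π_3
π_2 = 0.36·π_1 + 0.24·π_2 + 0.4·π_3
Solving with the normalization constraint gives π = (0.4304, 0.3300, 0.2396).
So the stationary probability of square B is 0.4304.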